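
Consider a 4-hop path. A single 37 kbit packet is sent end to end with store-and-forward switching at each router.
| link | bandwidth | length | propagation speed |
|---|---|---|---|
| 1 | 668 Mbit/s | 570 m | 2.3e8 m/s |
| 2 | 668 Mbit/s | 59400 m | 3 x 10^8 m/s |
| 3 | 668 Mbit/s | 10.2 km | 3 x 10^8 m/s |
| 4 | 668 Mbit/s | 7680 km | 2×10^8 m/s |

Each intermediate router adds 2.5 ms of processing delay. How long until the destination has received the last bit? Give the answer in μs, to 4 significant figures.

46360 μs

L = 37000 bits.
Transmission delay per hop = L/R = 37000/668000000 = 55.3892 μs; 4 hops → 221.557 μs.
Propagation delays (d/s per hop): 2.47826, 198, 34, 38400 μs; sum = 38634.5 μs.
Processing at 3 router(s): 3 × 2.5 ms = 7500 μs.
End-to-end = 46360 μs.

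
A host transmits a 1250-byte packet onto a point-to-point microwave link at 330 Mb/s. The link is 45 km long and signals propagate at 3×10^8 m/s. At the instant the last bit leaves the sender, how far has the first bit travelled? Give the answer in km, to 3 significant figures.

9.09 km

t_tx = L/R = 10000/330000000 = 3.0303e-05 s.
Distance = s × t_tx = 300000000 × 3.0303e-05 = 9.09 km.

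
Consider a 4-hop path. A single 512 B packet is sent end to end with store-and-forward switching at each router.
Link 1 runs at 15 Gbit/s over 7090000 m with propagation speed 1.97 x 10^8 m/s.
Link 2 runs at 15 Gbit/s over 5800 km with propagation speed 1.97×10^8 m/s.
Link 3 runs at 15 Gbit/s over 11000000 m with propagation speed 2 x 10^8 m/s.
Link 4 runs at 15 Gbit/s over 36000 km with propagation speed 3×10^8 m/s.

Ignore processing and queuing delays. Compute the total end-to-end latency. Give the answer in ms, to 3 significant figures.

L = 512 × 8 = 4096 bits.
Transmission delay per hop = L/R = 4096/15000000000 = 0.000273067 ms; 4 hops → 0.00109227 ms.
Propagation delays (d/s per hop): 35.9898, 29.4416, 55, 120 ms; sum = 240.431 ms.
End-to-end = 240 ms.

240 ms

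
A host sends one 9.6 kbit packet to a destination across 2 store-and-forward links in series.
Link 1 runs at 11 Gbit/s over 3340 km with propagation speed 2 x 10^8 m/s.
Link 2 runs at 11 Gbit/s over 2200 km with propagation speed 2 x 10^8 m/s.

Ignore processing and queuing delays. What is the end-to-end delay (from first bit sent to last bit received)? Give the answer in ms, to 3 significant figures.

L = 9600 bits.
Transmission delays (L/R per hop): 0.000872727, 0.000872727 ms; sum = 0.00174545 ms.
Propagation delays (d/s per hop): 16.7, 11 ms; sum = 27.7 ms.
End-to-end = 27.7 ms.

27.7 ms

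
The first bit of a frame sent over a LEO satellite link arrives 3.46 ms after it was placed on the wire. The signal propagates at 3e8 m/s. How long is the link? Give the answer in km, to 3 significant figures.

d = s × t_prop = 300000000 × 0.00346 = 1040 km.

1040 km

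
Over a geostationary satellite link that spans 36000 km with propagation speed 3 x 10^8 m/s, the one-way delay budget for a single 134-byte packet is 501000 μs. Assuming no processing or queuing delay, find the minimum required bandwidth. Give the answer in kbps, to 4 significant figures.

2.814 kbps

L = 1072 bits.
Propagation delay = 36000000 / 300000000 = 120000 μs.
Transmission budget = 501000 − 120000 = 381000 μs.
R ≥ L / t_tx = 1072 bits / 0.381 s = 2.814 kbps.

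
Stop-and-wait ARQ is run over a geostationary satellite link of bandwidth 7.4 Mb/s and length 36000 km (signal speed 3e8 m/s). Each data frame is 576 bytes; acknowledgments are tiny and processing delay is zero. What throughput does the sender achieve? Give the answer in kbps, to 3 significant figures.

19.2 kbps

t_tx = L/R = 4608/7400000 = 0.000622703 s.
t_prop = 36000000/300000000 = 0.12 s; RTT = 0.24 s.
Cycle = t_tx + RTT = 0.240623 s.
Throughput = L / cycle = 4608 / 0.240623 = 19.2 kbps.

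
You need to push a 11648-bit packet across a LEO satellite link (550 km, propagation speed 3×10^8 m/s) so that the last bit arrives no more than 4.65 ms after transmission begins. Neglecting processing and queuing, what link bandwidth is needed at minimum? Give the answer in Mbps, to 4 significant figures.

4.135 Mbps

Propagation delay = 550000 / 300000000 = 1.83333 ms.
Transmission budget = 4.65 − 1.83333 = 2.81667 ms.
R ≥ L / t_tx = 11648 bits / 0.00281667 s = 4.135 Mbps.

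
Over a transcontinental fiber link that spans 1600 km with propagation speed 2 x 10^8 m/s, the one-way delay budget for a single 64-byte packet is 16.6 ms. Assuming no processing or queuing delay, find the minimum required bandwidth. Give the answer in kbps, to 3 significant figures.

L = 512 bits.
Propagation delay = 1600000 / 200000000 = 8 ms.
Transmission budget = 16.6 − 8 = 8.6 ms.
R ≥ L / t_tx = 512 bits / 0.0086 s = 59.5 kbps.

59.5 kbps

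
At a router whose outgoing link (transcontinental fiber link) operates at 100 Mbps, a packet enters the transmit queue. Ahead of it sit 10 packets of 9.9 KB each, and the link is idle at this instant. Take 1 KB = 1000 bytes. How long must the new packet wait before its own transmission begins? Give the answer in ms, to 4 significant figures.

Each queued packet: L/R = 79200/100000000 = 0.792 ms.
10 queued → 7.92 ms.
Queuing delay = 7.920 ms.

7.920 ms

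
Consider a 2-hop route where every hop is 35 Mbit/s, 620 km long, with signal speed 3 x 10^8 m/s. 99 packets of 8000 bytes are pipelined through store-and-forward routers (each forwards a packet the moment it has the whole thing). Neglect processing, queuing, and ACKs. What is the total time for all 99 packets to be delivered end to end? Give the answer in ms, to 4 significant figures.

Per-hop transmission t_tx = L/R = 64000/35000000 = 1.82857 ms.
Per-hop propagation t_prop = 620000/300000000 = 2.06667 ms.
Pipeline fill: first packet needs 2·t_tx to clear all hops; remaining 98 packets each add one t_tx.
Total = (2+99-1)·t_tx + 2·t_prop = 100·1.82857 + 2·2.06667 = 187.0 ms.

187.0 ms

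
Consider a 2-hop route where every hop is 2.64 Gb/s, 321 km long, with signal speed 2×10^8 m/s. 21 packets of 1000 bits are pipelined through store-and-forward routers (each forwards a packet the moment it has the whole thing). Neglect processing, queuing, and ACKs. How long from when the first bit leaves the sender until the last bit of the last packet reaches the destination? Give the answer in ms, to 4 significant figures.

3.218 ms

Per-hop transmission t_tx = L/R = 1000/2640000000 = 0.000378788 ms.
Per-hop propagation t_prop = 321000/200000000 = 1.605 ms.
Pipeline fill: first packet needs 2·t_tx to clear all hops; remaining 20 packets each add one t_tx.
Total = (2+21-1)·t_tx + 2·t_prop = 22·0.000378788 + 2·1.605 = 3.218 ms.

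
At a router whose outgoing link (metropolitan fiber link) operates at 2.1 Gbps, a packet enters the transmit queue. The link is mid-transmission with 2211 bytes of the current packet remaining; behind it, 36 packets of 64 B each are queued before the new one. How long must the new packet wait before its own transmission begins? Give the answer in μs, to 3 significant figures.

17.2 μs

Each queued packet: L/R = 512/2100000000 = 0.24381 μs.
36 queued → 8.77714 μs.
Plus remaining 17688 bits of current packet: 8.42286 μs.
Queuing delay = 17.2 μs.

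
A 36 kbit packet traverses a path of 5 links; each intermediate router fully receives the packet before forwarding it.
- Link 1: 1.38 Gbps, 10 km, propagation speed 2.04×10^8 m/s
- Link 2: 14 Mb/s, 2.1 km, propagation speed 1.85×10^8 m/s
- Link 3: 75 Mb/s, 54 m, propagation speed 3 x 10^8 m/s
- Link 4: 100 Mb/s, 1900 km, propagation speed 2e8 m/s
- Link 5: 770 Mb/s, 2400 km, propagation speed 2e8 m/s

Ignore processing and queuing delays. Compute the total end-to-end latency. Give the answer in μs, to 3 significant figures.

25000 μs

L = 36000 bits.
Transmission delays (L/R per hop): 26.087, 2571.43, 480, 360, 46.7532 μs; sum = 3484.27 μs.
Propagation delays (d/s per hop): 49.0196, 11.3514, 0.18, 9500, 12000 μs; sum = 21560.6 μs.
End-to-end = 25000 μs.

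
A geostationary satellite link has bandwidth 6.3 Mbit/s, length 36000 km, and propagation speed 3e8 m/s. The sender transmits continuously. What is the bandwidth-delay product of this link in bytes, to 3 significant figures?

Propagation delay = 36000000 / 300000000 = 0.12 s.
BDP = R × t_prop = 6300000 × 0.12 = 756000 bits.
In bytes: 756000/8 = 94500 bytes.

94500 bytes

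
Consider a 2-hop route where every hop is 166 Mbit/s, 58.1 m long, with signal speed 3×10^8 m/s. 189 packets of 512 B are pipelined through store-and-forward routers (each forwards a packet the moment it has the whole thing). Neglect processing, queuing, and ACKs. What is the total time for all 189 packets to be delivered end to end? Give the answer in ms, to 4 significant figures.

Per-hop transmission t_tx = L/R = 4096/166000000 = 0.0246747 ms.
Per-hop propagation t_prop = 58.1/300000000 = 0.000193667 ms.
Pipeline fill: first packet needs 2·t_tx to clear all hops; remaining 188 packets each add one t_tx.
Total = (2+189-1)·t_tx + 2·t_prop = 190·0.0246747 + 2·0.000193667 = 4.689 ms.

4.689 ms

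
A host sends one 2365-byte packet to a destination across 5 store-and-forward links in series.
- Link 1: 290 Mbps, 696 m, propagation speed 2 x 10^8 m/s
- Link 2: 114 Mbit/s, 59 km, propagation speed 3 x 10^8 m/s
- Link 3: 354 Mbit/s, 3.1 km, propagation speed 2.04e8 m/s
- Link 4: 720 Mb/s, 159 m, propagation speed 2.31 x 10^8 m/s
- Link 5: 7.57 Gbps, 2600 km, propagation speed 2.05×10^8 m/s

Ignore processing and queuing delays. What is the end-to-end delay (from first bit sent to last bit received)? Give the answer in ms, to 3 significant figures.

L = 2365 × 8 = 18920 bits.
Transmission delays (L/R per hop): 0.0652414, 0.165965, 0.0534463, 0.0262778, 0.00249934 ms; sum = 0.31343 ms.
Propagation delays (d/s per hop): 0.00348, 0.196667, 0.0151961, 0.000688312, 12.6829 ms; sum = 12.899 ms.
End-to-end = 13.2 ms.

13.2 ms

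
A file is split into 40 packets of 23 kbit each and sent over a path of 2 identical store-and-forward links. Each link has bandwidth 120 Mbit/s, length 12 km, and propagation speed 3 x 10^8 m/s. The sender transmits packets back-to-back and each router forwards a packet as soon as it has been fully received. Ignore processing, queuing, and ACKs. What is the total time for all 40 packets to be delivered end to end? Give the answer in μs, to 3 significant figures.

7940 μs

Per-hop transmission t_tx = L/R = 23000/120000000 = 191.667 μs.
Per-hop propagation t_prop = 12000/300000000 = 40 μs.
Pipeline fill: first packet needs 2·t_tx to clear all hops; remaining 39 packets each add one t_tx.
Total = (2+40-1)·t_tx + 2·t_prop = 41·191.667 + 2·40 = 7940 μs.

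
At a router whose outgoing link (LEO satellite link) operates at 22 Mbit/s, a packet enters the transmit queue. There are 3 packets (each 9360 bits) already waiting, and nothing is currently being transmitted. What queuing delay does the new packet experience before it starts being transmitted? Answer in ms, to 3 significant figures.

1.28 ms

Each queued packet: L/R = 9360/22000000 = 0.425455 ms.
3 queued → 1.27636 ms.
Queuing delay = 1.28 ms.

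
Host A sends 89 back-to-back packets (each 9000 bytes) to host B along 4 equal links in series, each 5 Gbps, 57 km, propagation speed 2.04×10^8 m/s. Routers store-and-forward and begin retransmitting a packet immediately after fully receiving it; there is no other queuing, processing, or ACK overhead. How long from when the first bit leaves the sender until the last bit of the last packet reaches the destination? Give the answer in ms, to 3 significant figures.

2.44 ms

Per-hop transmission t_tx = L/R = 72000/5000000000 = 0.0144 ms.
Per-hop propagation t_prop = 57000/204000000 = 0.279412 ms.
Pipeline fill: first packet needs 4·t_tx to clear all hops; remaining 88 packets each add one t_tx.
Total = (4+89-1)·t_tx + 4·t_prop = 92·0.0144 + 4·0.279412 = 2.44 ms.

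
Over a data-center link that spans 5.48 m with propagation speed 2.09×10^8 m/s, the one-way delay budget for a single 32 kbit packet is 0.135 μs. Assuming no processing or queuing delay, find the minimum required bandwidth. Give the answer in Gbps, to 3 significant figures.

Propagation delay = 5.48 / 209000000 = 0.0262201 μs.
Transmission budget = 0.135 − 0.0262201 = 0.10878 μs.
R ≥ L / t_tx = 32000 bits / 1.0878e-07 s = 294 Gbps.

294 Gbps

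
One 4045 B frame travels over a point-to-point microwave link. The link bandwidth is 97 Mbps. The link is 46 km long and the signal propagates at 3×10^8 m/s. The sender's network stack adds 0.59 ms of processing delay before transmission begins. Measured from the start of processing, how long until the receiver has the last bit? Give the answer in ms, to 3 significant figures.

L = 4045 × 8 = 32360 bits.
Transmission delay = L/R = 32360 / 97000000 = 0.333608 ms.
Propagation delay = d/s = 46000 m / 300000000 m/s = 0.153333 ms.
Plus processing delay 0.59 ms = 0.59 ms.
Total = 1.08 ms.

1.08 ms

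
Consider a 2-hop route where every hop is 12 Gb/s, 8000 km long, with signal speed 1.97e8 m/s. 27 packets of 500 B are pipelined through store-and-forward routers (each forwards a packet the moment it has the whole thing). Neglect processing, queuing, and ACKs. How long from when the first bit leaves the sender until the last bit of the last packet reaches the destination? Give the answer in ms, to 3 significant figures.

81.2 ms

Per-hop transmission t_tx = L/R = 4000/12000000000 = 0.000333333 ms.
Per-hop propagation t_prop = 8000000/197000000 = 40.6091 ms.
Pipeline fill: first packet needs 2·t_tx to clear all hops; remaining 26 packets each add one t_tx.
Total = (2+27-1)·t_tx + 2·t_prop = 28·0.000333333 + 2·40.6091 = 81.2 ms.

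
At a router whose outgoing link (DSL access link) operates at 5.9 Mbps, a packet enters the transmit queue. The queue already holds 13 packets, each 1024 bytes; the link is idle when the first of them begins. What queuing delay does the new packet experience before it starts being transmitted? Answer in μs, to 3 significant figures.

Each queued packet: L/R = 8192/5900000 = 1388.47 μs.
13 queued → 18050.2 μs.
Queuing delay = 18100 μs.

18100 μs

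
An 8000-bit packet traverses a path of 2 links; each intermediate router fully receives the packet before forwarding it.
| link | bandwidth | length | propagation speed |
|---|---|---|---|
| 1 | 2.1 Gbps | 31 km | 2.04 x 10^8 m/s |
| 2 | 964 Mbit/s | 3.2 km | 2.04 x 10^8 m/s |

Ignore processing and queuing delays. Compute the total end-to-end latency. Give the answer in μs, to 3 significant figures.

Transmission delays (L/R per hop): 3.80952, 8.29876 μs; sum = 12.1083 μs.
Propagation delays (d/s per hop): 151.961, 15.6863 μs; sum = 167.647 μs.
End-to-end = 180 μs.

180 μs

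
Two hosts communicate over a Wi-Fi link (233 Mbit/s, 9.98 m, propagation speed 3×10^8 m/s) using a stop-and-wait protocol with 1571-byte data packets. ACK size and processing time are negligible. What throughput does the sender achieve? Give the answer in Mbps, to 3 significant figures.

233 Mbps

t_tx = L/R = 12568/233000000 = 5.39399e-05 s.
t_prop = 9.98/300000000 = 3.32667e-08 s; RTT = 6.65333e-08 s.
Cycle = t_tx + RTT = 5.40064e-05 s.
Throughput = L / cycle = 12568 / 5.40064e-05 = 233 Mbps.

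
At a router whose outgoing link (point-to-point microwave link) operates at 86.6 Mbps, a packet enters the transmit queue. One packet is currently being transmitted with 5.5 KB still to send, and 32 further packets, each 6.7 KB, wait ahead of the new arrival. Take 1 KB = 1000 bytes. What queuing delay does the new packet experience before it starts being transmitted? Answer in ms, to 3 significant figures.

20.3 ms

Each queued packet: L/R = 53600/86600000 = 0.618938 ms.
32 queued → 19.806 ms.
Plus remaining 44000 bits of current packet: 0.508083 ms.
Queuing delay = 20.3 ms.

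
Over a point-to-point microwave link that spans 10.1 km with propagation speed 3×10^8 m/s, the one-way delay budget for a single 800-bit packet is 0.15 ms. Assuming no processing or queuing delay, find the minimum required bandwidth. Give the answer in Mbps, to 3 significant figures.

Propagation delay = 10100 / 300000000 = 0.0336667 ms.
Transmission budget = 0.15 − 0.0336667 = 0.116333 ms.
R ≥ L / t_tx = 800 bits / 0.000116333 s = 6.88 Mbps.

6.88 Mbps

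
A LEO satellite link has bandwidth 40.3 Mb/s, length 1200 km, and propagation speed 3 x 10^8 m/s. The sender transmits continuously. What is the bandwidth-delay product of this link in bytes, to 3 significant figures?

Propagation delay = 1200000 / 300000000 = 0.004 s.
BDP = R × t_prop = 40300000 × 0.004 = 161200 bits.
In bytes: 161200/8 = 20200 bytes.

20200 bytes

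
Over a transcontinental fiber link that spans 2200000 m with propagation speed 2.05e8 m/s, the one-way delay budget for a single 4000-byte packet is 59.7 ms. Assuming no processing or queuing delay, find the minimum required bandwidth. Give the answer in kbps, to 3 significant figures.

653 kbps

L = 32000 bits.
Propagation delay = 2200000 / 2.05e+08 = 10.7317 ms.
Transmission budget = 59.7 − 10.7317 = 48.9683 ms.
R ≥ L / t_tx = 32000 bits / 0.0489683 s = 653 kbps.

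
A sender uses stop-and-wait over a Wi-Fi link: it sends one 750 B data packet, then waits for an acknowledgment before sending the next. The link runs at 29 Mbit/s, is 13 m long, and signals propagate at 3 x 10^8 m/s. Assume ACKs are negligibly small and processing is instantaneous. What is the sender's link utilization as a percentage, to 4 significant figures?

99.96 %

t_tx = L/R = 6000/29000000 = 0.000206897 s.
t_prop = 13/300000000 = 4.33333e-08 s; RTT = 8.66667e-08 s.
Cycle = t_tx + RTT = 0.000206983 s.
Utilization = t_tx / cycle = 0.000206897/0.000206983 = 99.96 %.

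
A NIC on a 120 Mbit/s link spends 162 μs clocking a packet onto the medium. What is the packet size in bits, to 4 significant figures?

19440 bits

L = R × t_tx = 120000000 b/s × 0.000162 s = 19440 bits.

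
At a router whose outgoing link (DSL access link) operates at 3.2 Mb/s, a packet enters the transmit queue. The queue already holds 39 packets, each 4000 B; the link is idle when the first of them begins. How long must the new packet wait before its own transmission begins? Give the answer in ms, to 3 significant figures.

Each queued packet: L/R = 32000/3200000 = 10 ms.
39 queued → 390 ms.
Queuing delay = 390 ms.

390 ms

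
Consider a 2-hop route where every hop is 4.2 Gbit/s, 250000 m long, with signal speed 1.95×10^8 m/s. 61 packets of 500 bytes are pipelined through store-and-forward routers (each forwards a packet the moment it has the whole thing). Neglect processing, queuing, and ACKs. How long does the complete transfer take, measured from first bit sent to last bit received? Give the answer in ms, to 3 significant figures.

Per-hop transmission t_tx = L/R = 4000/4200000000 = 0.000952381 ms.
Per-hop propagation t_prop = 250000/195000000 = 1.28205 ms.
Pipeline fill: first packet needs 2·t_tx to clear all hops; remaining 60 packets each add one t_tx.
Total = (2+61-1)·t_tx + 2·t_prop = 62·0.000952381 + 2·1.28205 = 2.62 ms.

2.62 ms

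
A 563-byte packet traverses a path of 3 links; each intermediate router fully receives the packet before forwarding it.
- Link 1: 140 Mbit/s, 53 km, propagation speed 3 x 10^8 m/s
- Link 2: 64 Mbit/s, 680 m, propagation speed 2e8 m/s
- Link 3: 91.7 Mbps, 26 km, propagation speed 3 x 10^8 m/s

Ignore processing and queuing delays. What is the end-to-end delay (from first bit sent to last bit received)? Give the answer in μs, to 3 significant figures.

418 μs

L = 563 × 8 = 4504 bits.
Transmission delays (L/R per hop): 32.1714, 70.375, 49.1167 μs; sum = 151.663 μs.
Propagation delays (d/s per hop): 176.667, 3.4, 86.6667 μs; sum = 266.733 μs.
End-to-end = 418 μs.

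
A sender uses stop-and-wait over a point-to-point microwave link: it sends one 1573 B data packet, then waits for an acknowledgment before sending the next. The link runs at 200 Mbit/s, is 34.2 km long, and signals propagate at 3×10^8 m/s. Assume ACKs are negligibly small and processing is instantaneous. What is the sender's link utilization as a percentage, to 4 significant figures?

21.63 %

t_tx = L/R = 12584/200000000 = 6.292e-05 s.
t_prop = 34200/300000000 = 0.000114 s; RTT = 0.000228 s.
Cycle = t_tx + RTT = 0.00029092 s.
Utilization = t_tx / cycle = 6.292e-05/0.00029092 = 21.63 %.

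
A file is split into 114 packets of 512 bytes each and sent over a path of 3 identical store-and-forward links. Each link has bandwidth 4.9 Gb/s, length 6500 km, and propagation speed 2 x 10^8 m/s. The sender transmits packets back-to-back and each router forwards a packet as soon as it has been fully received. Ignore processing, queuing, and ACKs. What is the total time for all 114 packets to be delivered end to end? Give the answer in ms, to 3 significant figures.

97.6 ms

Per-hop transmission t_tx = L/R = 4096/4900000000 = 0.000835918 ms.
Per-hop propagation t_prop = 6500000/200000000 = 32.5 ms.
Pipeline fill: first packet needs 3·t_tx to clear all hops; remaining 113 packets each add one t_tx.
Total = (3+114-1)·t_tx + 3·t_prop = 116·0.000835918 + 3·32.5 = 97.6 ms.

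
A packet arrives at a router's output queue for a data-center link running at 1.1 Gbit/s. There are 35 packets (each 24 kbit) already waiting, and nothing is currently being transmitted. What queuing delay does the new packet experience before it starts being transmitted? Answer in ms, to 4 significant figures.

0.7636 ms

Each queued packet: L/R = 24000/1100000000 = 0.0218182 ms.
35 queued → 0.763636 ms.
Queuing delay = 0.7636 ms.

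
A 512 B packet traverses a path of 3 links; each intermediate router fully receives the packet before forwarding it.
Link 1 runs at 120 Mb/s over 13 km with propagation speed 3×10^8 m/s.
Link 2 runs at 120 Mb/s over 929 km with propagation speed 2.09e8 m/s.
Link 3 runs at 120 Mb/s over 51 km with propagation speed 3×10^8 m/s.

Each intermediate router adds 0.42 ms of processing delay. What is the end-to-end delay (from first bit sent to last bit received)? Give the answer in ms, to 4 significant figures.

5.601 ms

L = 512 × 8 = 4096 bits.
Transmission delay per hop = L/R = 4096/120000000 = 0.0341333 ms; 3 hops → 0.1024 ms.
Propagation delays (d/s per hop): 0.0433333, 4.44498, 0.17 ms; sum = 4.65831 ms.
Processing at 2 router(s): 2 × 0.42 ms = 0.84 ms.
End-to-end = 5.601 ms.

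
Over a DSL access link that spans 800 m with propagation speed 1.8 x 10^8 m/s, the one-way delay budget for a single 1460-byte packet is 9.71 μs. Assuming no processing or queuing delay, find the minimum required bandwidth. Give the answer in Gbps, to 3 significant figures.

2.22 Gbps

L = 11680 bits.
Propagation delay = 800 / 180000000 = 4.44444 μs.
Transmission budget = 9.71 − 4.44444 = 5.26556 μs.
R ≥ L / t_tx = 11680 bits / 5.26556e-06 s = 2.22 Gbps.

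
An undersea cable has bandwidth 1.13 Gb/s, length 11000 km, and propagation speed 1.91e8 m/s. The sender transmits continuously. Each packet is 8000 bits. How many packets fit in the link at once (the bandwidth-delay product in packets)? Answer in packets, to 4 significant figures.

8135 packets

Propagation delay = 11000000 / 191000000 = 0.0575916 s.
BDP = R × t_prop = 1130000000 × 0.0575916 = 65078500 bits.
In packets of 8000 bits: 8135 packets.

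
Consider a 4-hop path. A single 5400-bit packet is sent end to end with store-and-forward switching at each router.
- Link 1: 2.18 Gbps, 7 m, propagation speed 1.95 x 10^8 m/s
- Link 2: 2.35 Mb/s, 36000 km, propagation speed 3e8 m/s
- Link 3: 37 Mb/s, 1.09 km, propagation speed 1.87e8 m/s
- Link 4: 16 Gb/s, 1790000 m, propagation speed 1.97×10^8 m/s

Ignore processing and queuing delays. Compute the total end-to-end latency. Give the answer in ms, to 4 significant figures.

Transmission delays (L/R per hop): 0.00247706, 2.29787, 0.145946, 0.0003375 ms; sum = 2.44663 ms.
Propagation delays (d/s per hop): 3.58974e-05, 120, 0.00582888, 9.08629 ms; sum = 129.092 ms.
End-to-end = 131.5 ms.

131.5 ms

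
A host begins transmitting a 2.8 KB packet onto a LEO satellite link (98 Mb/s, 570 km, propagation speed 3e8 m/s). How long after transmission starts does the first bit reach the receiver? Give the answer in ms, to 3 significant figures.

First bit experiences only propagation delay: d/s = 570000/300000000 = 1.90 ms.

1.90 ms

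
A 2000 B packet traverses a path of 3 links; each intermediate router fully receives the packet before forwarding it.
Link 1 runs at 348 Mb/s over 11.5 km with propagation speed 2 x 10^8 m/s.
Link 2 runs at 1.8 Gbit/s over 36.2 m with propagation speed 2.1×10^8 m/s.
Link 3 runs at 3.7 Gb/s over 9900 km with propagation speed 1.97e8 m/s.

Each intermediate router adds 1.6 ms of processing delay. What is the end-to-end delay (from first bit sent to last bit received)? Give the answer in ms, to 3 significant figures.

L = 2000 × 8 = 16000 bits.
Transmission delays (L/R per hop): 0.045977, 0.00888889, 0.00432432 ms; sum = 0.0591902 ms.
Propagation delays (d/s per hop): 0.0575, 0.000172381, 50.2538 ms; sum = 50.3115 ms.
Processing at 2 router(s): 2 × 1.6 ms = 3.2 ms.
End-to-end = 53.6 ms.

53.6 ms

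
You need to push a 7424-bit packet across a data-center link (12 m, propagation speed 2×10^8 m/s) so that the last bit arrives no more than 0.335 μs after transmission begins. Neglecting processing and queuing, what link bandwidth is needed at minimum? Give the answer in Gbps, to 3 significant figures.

Propagation delay = 12 / 200000000 = 0.06 μs.
Transmission budget = 0.335 − 0.06 = 0.275 μs.
R ≥ L / t_tx = 7424 bits / 2.75e-07 s = 27.0 Gbps.

27.0 Gbps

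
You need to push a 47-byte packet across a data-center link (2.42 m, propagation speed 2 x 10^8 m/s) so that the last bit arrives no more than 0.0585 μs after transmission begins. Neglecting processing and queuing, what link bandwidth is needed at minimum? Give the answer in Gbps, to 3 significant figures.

L = 376 bits.
Propagation delay = 2.42 / 200000000 = 0.0121 μs.
Transmission budget = 0.0585 − 0.0121 = 0.0464 μs.
R ≥ L / t_tx = 376 bits / 4.64e-08 s = 8.10 Gbps.

8.10 Gbps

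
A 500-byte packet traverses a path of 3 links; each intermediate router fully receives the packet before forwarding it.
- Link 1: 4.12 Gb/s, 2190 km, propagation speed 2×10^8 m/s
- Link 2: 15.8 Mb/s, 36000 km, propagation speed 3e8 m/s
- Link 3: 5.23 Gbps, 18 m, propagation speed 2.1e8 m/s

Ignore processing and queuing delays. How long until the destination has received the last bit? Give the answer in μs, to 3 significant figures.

L = 500 × 8 = 4000 bits.
Transmission delays (L/R per hop): 0.970874, 253.165, 0.764818 μs; sum = 254.9 μs.
Propagation delays (d/s per hop): 10950, 120000, 0.0857143 μs; sum = 130950 μs.
End-to-end = 131000 μs.

131000 μs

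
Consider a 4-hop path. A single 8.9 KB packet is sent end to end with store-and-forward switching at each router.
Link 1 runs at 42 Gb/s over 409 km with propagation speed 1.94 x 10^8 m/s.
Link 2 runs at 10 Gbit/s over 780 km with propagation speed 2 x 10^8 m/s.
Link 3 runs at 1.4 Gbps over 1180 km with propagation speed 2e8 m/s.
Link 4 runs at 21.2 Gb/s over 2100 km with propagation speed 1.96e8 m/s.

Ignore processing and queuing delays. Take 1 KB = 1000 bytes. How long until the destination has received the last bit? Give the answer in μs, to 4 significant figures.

22690 μs

L = 71200 bits.
Transmission delays (L/R per hop): 1.69524, 7.12, 50.8571, 3.35849 μs; sum = 63.0309 μs.
Propagation delays (d/s per hop): 2108.25, 3900, 5900, 10714.3 μs; sum = 22622.5 μs.
End-to-end = 22690 μs.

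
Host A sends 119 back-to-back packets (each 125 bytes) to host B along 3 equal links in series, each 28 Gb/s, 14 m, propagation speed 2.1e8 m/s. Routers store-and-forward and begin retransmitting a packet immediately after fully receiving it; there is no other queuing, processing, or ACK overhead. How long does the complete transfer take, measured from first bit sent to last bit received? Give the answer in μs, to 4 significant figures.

4.521 μs

Per-hop transmission t_tx = L/R = 1000/28000000000 = 0.0357143 μs.
Per-hop propagation t_prop = 14/210000000 = 0.0666667 μs.
Pipeline fill: first packet needs 3·t_tx to clear all hops; remaining 118 packets each add one t_tx.
Total = (3+119-1)·t_tx + 3·t_prop = 121·0.0357143 + 3·0.0666667 = 4.521 μs.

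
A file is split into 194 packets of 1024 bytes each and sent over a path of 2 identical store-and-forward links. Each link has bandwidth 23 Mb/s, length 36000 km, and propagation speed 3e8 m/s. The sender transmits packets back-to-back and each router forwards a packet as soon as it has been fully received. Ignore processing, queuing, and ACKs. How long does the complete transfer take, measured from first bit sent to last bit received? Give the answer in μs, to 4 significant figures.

Per-hop transmission t_tx = L/R = 8192/23000000 = 356.174 μs.
Per-hop propagation t_prop = 36000000/300000000 = 120000 μs.
Pipeline fill: first packet needs 2·t_tx to clear all hops; remaining 193 packets each add one t_tx.
Total = (2+194-1)·t_tx + 2·t_prop = 195·356.174 + 2·120000 = 309500 μs.

309500 μs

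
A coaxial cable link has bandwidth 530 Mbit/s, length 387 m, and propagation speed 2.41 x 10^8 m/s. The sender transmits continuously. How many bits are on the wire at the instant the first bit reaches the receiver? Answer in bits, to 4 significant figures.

851.1 bits

Propagation delay = 387 / 241000000 = 1.60581e-06 s.
BDP = R × t_prop = 530000000 × 1.60581e-06 = 851.079 bits.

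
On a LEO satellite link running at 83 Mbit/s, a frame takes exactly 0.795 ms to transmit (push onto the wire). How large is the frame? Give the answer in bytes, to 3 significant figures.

L = R × t_tx = 83000000 b/s × 0.000795 s = 65985 bits.
In bytes: 65985 / 8 = 8250 bytes.

8250 bytes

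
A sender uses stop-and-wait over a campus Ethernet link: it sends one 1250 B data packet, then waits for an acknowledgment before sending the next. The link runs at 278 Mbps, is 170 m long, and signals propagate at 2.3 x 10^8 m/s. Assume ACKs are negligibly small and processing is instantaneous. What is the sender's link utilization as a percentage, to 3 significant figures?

96.1 %

t_tx = L/R = 10000/278000000 = 3.59712e-05 s.
t_prop = 170/2.3e+08 = 7.3913e-07 s; RTT = 1.47826e-06 s.
Cycle = t_tx + RTT = 3.74495e-05 s.
Utilization = t_tx / cycle = 3.59712e-05/3.74495e-05 = 96.1 %.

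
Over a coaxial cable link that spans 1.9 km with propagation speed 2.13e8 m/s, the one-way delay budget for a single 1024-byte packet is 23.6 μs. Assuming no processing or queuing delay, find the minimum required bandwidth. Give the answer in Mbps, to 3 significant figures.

L = 8192 bits.
Propagation delay = 1900 / 213000000 = 8.92019 μs.
Transmission budget = 23.6 − 8.92019 = 14.6798 μs.
R ≥ L / t_tx = 8192 bits / 1.46798e-05 s = 558 Mbps.

558 Mbps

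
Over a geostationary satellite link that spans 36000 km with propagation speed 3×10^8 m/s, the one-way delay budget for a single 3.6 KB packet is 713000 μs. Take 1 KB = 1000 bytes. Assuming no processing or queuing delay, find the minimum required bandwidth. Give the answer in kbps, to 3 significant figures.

48.6 kbps

L = 28800 bits.
Propagation delay = 36000000 / 300000000 = 120000 μs.
Transmission budget = 713000 − 120000 = 593000 μs.
R ≥ L / t_tx = 28800 bits / 0.593 s = 48.6 kbps.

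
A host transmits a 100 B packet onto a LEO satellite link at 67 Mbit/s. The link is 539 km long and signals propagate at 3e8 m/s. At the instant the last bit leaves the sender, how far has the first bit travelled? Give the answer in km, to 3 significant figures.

t_tx = L/R = 800/67000000 = 1.19403e-05 s.
Distance = s × t_tx = 300000000 × 1.19403e-05 = 3.58 km.

3.58 km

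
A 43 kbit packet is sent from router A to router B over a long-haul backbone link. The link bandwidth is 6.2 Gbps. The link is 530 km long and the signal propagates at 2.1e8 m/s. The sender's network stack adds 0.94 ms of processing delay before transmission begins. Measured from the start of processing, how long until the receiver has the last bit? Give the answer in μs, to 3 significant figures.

L = 43000 bits.
Transmission delay = L/R = 43000 / 6200000000 = 6.93548 μs.
Propagation delay = d/s = 530000 m / 210000000 m/s = 2523.81 μs.
Plus processing delay 0.94 ms = 940 μs.
Total = 3470 μs.

3470 μs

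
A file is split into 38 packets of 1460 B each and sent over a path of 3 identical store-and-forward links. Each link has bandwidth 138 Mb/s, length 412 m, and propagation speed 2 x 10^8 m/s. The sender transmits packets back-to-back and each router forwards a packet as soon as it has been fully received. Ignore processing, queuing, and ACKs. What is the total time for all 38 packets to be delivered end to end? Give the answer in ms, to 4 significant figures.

Per-hop transmission t_tx = L/R = 11680/138000000 = 0.0846377 ms.
Per-hop propagation t_prop = 412/200000000 = 0.00206 ms.
Pipeline fill: first packet needs 3·t_tx to clear all hops; remaining 37 packets each add one t_tx.
Total = (3+38-1)·t_tx + 3·t_prop = 40·0.0846377 + 3·0.00206 = 3.392 ms.

3.392 ms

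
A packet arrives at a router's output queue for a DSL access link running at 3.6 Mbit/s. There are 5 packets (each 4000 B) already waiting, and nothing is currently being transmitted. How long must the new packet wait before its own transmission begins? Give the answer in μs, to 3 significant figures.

Each queued packet: L/R = 32000/3600000 = 8888.89 μs.
5 queued → 44444.4 μs.
Queuing delay = 44400 μs.

44400 μs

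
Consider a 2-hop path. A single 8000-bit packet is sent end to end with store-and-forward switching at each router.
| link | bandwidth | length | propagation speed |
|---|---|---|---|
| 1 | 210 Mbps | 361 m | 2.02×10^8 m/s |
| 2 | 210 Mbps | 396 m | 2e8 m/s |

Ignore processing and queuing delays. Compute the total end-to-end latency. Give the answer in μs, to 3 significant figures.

Transmission delay per hop = L/R = 8000/210000000 = 38.0952 μs; 2 hops → 76.1905 μs.
Propagation delays (d/s per hop): 1.78713, 1.98 μs; sum = 3.76713 μs.
End-to-end = 80.0 μs.

80.0 μs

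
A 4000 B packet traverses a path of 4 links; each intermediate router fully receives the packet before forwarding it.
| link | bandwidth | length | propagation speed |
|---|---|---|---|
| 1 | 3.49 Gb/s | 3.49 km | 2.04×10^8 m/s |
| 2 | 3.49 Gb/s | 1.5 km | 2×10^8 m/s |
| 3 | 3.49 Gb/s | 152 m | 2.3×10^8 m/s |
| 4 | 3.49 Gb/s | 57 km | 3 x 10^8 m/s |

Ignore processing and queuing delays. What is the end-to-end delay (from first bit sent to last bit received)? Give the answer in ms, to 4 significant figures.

0.2519 ms

L = 4000 × 8 = 32000 bits.
Transmission delay per hop = L/R = 32000/3490000000 = 0.00916905 ms; 4 hops → 0.0366762 ms.
Propagation delays (d/s per hop): 0.0171078, 0.0075, 0.00066087, 0.19 ms; sum = 0.215269 ms.
End-to-end = 0.2519 ms.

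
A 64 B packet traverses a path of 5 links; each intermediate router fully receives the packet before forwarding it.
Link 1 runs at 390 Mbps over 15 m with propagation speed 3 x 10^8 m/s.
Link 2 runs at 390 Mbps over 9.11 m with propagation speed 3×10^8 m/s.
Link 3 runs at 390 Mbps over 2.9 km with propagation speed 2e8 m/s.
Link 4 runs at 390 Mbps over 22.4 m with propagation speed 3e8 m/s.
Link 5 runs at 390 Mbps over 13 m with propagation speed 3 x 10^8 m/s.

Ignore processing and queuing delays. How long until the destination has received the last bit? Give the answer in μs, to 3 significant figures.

21.3 μs

L = 64 × 8 = 512 bits.
Transmission delay per hop = L/R = 512/390000000 = 1.31282 μs; 5 hops → 6.5641 μs.
Propagation delays (d/s per hop): 0.05, 0.0303667, 14.5, 0.0746667, 0.0433333 μs; sum = 14.6984 μs.
End-to-end = 21.3 μs.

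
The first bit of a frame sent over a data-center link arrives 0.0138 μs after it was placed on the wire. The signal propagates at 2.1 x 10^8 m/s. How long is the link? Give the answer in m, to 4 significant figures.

2.898 m

d = s × t_prop = 210000000 × 1.38e-08 = 2.898 m.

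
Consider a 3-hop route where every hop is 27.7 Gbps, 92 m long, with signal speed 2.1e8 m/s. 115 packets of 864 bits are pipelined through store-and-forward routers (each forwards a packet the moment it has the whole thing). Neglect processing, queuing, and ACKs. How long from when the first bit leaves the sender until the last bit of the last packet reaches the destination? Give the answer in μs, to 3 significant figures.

Per-hop transmission t_tx = L/R = 864/27700000000 = 0.0311913 μs.
Per-hop propagation t_prop = 92/210000000 = 0.438095 μs.
Pipeline fill: first packet needs 3·t_tx to clear all hops; remaining 114 packets each add one t_tx.
Total = (3+115-1)·t_tx + 3·t_prop = 117·0.0311913 + 3·0.438095 = 4.96 μs.

4.96 μs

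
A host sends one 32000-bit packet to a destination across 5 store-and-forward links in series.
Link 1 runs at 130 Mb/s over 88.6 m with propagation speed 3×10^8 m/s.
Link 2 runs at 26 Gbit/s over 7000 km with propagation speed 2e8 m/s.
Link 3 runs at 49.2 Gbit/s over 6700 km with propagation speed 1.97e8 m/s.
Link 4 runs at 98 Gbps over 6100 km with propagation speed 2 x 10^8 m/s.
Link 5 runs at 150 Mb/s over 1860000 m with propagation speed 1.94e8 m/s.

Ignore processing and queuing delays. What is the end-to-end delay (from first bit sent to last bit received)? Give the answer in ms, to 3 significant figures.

Transmission delays (L/R per hop): 0.246154, 0.00123077, 0.000650407, 0.000326531, 0.213333 ms; sum = 0.461695 ms.
Propagation delays (d/s per hop): 0.000295333, 35, 34.0102, 30.5, 9.58763 ms; sum = 109.098 ms.
End-to-end = 110 ms.

110 ms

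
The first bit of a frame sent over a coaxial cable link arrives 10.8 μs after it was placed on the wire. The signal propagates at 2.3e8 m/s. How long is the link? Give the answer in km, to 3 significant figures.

2.48 km

d = s × t_prop = 2.3e+08 × 1.08e-05 = 2.48 km.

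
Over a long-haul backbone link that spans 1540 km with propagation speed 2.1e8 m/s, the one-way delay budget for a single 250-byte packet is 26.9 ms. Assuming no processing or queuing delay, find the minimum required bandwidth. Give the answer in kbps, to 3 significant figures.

102 kbps

L = 2000 bits.
Propagation delay = 1540000 / 210000000 = 7.33333 ms.
Transmission budget = 26.9 − 7.33333 = 19.5667 ms.
R ≥ L / t_tx = 2000 bits / 0.0195667 s = 102 kbps.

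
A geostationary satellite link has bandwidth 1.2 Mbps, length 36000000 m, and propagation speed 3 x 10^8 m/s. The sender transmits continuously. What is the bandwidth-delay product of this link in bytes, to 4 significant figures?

18000 bytes

Propagation delay = 36000000 / 300000000 = 0.12 s.
BDP = R × t_prop = 1200000 × 0.12 = 144000 bits.
In bytes: 144000/8 = 18000 bytes.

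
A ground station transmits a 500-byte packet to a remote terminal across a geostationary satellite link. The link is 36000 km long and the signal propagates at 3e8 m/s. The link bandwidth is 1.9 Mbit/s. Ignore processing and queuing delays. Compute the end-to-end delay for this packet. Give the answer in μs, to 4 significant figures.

L = 500 × 8 = 4000 bits.
Transmission delay = L/R = 4000 / 1900000 = 2105.26 μs.
Propagation delay = d/s = 36000000 m / 300000000 m/s = 120000 μs.
Total = 122100 μs.

122100 μs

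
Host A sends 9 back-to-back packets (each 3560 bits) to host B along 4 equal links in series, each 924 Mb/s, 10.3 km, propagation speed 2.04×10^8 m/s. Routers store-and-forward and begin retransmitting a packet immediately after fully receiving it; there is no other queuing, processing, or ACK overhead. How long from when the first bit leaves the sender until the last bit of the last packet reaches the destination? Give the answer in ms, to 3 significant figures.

0.248 ms

Per-hop transmission t_tx = L/R = 3560/924000000 = 0.00385281 ms.
Per-hop propagation t_prop = 10300/204000000 = 0.0504902 ms.
Pipeline fill: first packet needs 4·t_tx to clear all hops; remaining 8 packets each add one t_tx.
Total = (4+9-1)·t_tx + 4·t_prop = 12·0.00385281 + 4·0.0504902 = 0.248 ms.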